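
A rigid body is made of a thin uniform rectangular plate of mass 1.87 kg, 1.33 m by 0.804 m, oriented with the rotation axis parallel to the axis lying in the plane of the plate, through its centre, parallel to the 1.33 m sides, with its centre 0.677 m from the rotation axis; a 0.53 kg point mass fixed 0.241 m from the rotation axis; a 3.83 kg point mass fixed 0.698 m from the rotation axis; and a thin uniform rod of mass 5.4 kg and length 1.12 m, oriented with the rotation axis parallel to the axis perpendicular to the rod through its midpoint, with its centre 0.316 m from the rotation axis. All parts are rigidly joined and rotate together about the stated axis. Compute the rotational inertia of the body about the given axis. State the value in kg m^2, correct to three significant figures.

3.96

Rectangular plate: I_cm = (1/12)Mb² = (1/12)(1.87)(0.804)² = 0.10073 kg m^2; centre at d = 0.677 m, so the parallel axis theorem gives I = 0.10073 + (1.87)(0.677)² = 0.95781 kg m^2.
Point mass: I_cm = 0; centre at d = 0.241 m, so the parallel axis theorem gives I = 0 + (0.53)(0.241)² = 0.030783 kg m^2.
Point mass: I_cm = 0; centre at d = 0.698 m, so the parallel axis theorem gives I = 0 + (3.83)(0.698)² = 1.866 kg m^2.
Thin rod: I_cm = (1/12)ML² = (1/12)(5.4)(1.12)² = 0.56448 kg m^2; centre at d = 0.316 m, so the parallel axis theorem gives I = 0.56448 + (5.4)(0.316)² = 1.1037 kg m^2.
Total I = 0.95781 + 0.030783 + 1.866 + 1.1037 = 3.9583 kg m^2.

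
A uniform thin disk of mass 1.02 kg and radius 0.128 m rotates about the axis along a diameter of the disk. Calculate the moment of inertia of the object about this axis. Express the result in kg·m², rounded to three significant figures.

I_cm = (1/4)MR² = (1/4)(1.02)(0.128)² = 0.0041779 kg·m²; axis through the centre, so I = 0.0041779 kg·m².

0.00418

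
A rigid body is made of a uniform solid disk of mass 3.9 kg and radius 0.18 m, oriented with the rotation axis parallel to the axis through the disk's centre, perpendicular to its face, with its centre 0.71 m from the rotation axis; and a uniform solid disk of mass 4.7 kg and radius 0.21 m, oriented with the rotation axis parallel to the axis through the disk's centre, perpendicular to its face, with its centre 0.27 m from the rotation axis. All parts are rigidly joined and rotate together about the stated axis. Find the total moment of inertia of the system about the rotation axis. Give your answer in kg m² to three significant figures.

2.48

Solid disk: I_cm = (1/2)MR² = (1/2)(3.9)(0.18)² = 0.06318 kg m²; centre at d = 0.71 m, so I = I_cm + Md² gives I = 0.06318 + (3.9)(0.71)² = 2.0292 kg m².
Solid disk: I_cm = (1/2)MR² = (1/2)(4.7)(0.21)² = 0.10363 kg m²; centre at d = 0.27 m, so I = I_cm + Md² gives I = 0.10363 + (4.7)(0.27)² = 0.44627 kg m².
Total I = 2.0292 + 0.44627 = 2.4754 kg m².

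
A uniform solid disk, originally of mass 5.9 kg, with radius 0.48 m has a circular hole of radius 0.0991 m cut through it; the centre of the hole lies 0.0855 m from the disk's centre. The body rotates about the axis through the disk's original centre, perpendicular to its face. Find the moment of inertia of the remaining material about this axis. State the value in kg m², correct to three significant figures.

0.677

Unpierced body about its centre: I₀ = (1/2)MR² = (1/2)(5.9)(0.48)² = 0.67968 kg m².
The removed disk has mass m = M·(r/R)² = (5.9)(0.0991/0.48)² = 0.25149 kg (same uniform areal density).
Its moment of inertia about the rotation axis (parallel-axis theorem): I_hole = (1/2)mr² + md² = (1/2)(0.25149)(0.0991)² + (0.25149)(0.0855)² = 0.0030733 kg m².
Treating the hole as negative mass, I = I₀ − I_hole = 0.67968 − 0.0030733 = 0.67661 kg m².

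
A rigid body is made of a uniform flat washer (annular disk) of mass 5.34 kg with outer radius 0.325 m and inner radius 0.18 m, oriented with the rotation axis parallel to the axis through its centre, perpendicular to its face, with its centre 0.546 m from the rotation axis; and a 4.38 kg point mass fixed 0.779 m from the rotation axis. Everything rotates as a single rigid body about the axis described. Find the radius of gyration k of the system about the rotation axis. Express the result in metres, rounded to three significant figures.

0.689

Annular disk: I_cm = (1/2)M(R²+r²) = (1/2)(5.34)[(0.325)² + (0.18)²] = 0.36853 kg·m²; centre at d = 0.546 m, so the parallel axis theorem gives I = 0.36853 + (5.34)(0.546)² = 1.9605 kg·m².
Point mass: I_cm = 0; centre at d = 0.779 m, so the parallel axis theorem gives I = 0 + (4.38)(0.779)² = 2.658 kg·m².
Total I = 4.6184 kg·m²; total mass M = 9.72 kg.
k = √(I/M) = √(4.6184/9.72) = 0.68931 m.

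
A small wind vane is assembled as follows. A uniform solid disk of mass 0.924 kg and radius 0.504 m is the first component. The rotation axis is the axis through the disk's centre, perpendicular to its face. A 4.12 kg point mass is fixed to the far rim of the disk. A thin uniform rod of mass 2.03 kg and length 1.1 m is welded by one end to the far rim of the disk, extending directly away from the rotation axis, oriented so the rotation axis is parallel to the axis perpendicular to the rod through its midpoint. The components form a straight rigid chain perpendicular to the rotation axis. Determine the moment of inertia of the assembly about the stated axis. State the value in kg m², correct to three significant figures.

3.62

Solid disk: I_cm = (1/2)MR² = (1/2)(0.924)(0.504)² = 0.11736 kg m²; axis through the centre, so I = 0.11736 kg m².
Point mass: I_cm = 0; centre at d = 0.504 m, so the parallel axis theorem gives I = 0 + (4.12)(0.504)² = 1.0465 kg m².
Thin rod: I_cm = (1/12)ML² = (1/12)(2.03)(1.1)² = 0.20469 kg m²; centre at d = 0.504 + 0.55 = 1.054 m, so the parallel axis theorem gives I = 0.20469 + (2.03)(1.054)² = 2.4599 kg m².
Total I = 0.11736 + 1.0465 + 2.4599 = 3.6238 kg m².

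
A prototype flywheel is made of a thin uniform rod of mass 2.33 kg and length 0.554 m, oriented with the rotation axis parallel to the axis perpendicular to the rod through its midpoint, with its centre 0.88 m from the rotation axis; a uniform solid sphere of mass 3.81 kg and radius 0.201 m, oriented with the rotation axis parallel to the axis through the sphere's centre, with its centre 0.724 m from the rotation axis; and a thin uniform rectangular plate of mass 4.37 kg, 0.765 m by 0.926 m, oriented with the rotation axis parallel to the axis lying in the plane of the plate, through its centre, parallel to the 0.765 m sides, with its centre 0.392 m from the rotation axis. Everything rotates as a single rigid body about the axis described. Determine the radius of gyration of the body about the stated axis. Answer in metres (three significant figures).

Thin rod: I_cm = (1/12)ML² = (1/12)(2.33)(0.554)² = 0.059593 kg m²; centre at d = 0.88 m, so I = I_cm + Md² gives I = 0.059593 + (2.33)(0.88)² = 1.8639 kg m².
Solid sphere: I_cm = (2/5)MR² = (2/5)(3.81)(0.201)² = 0.061571 kg m²; centre at d = 0.724 m, so I = I_cm + Md² gives I = 0.061571 + (3.81)(0.724)² = 2.0587 kg m².
Rectangular plate: I_cm = (1/12)Mb² = (1/12)(4.37)(0.926)² = 0.31226 kg m²; centre at d = 0.392 m, so I = I_cm + Md² gives I = 0.31226 + (4.37)(0.392)² = 0.98378 kg m².
Total I = 4.9064 kg m²; total mass M = 10.51 kg.
k = √(I/M) = √(4.9064/10.51) = 0.68325 m.

0.683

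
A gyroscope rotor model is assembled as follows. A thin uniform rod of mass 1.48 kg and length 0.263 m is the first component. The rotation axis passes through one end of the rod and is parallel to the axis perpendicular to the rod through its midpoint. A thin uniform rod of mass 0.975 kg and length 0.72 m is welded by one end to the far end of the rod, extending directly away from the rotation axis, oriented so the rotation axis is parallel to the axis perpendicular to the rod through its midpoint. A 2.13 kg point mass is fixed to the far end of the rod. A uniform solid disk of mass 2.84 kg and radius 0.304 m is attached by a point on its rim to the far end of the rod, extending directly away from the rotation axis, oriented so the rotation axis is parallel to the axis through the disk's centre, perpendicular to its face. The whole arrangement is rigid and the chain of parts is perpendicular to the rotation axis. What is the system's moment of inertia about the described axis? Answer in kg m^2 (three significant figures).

Thin rod: I_cm = (1/12)ML² = (1/12)(1.48)(0.263)² = 0.0085308 kg m^2; centre at d = 0.1315 m, so the parallel axis theorem gives I = 0.0085308 + (1.48)(0.1315)² = 0.034123 kg m^2.
Thin rod: I_cm = (1/12)ML² = (1/12)(0.975)(0.72)² = 0.04212 kg m^2; centre at d = 0.1315 + 0.1315 + 0.36 = 0.623 m, so the parallel axis theorem gives I = 0.04212 + (0.975)(0.623)² = 0.42055 kg m^2.
Point mass: I_cm = 0; centre at d = 0.1315 + 0.1315 + 0.36 + 0.36 = 0.983 m, so the parallel axis theorem gives I = 0 + (2.13)(0.983)² = 2.0582 kg m^2.
Solid disk: I_cm = (1/2)MR² = (1/2)(2.84)(0.304)² = 0.13123 kg m^2; centre at d = 0.1315 + 0.1315 + 0.36 + 0.36 + 0.304 = 1.287 m, so the parallel axis theorem gives I = 0.13123 + (2.84)(1.287)² = 4.8353 kg m^2.
Total I = 0.034123 + 0.42055 + 2.0582 + 4.8353 = 7.3482 kg m^2.

7.35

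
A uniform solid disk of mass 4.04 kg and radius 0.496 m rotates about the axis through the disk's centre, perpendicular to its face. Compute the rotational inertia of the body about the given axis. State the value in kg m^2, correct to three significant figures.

I_cm = (1/2)MR² = (1/2)(4.04)(0.496)² = 0.49695 kg m^2; axis through the centre, so I = 0.49695 kg m^2.

0.497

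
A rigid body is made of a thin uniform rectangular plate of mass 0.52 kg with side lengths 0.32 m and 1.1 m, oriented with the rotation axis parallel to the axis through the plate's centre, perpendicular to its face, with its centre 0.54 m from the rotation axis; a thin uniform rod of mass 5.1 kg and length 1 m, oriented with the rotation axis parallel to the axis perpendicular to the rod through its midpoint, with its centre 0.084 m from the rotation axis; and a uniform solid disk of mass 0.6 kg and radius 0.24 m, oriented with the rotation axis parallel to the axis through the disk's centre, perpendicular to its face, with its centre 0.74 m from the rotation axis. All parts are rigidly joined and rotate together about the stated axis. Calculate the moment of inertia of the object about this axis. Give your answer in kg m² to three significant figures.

Rectangular plate: I_cm = (1/12)M(a²+b²) = (1/12)(0.52)[(0.32)² + (1.1)²] = 0.056871 kg m²; centre at d = 0.54 m, so I = I_cm + Md² gives I = 0.056871 + (0.52)(0.54)² = 0.2085 kg m².
Thin rod: I_cm = (1/12)ML² = (1/12)(5.1)(1)² = 0.425 kg m²; centre at d = 0.084 m, so I = I_cm + Md² gives I = 0.425 + (5.1)(0.084)² = 0.46099 kg m².
Solid disk: I_cm = (1/2)MR² = (1/2)(0.6)(0.24)² = 0.01728 kg m²; centre at d = 0.74 m, so I = I_cm + Md² gives I = 0.01728 + (0.6)(0.74)² = 0.34584 kg m².
Total I = 0.2085 + 0.46099 + 0.34584 = 1.0153 kg m².

1.02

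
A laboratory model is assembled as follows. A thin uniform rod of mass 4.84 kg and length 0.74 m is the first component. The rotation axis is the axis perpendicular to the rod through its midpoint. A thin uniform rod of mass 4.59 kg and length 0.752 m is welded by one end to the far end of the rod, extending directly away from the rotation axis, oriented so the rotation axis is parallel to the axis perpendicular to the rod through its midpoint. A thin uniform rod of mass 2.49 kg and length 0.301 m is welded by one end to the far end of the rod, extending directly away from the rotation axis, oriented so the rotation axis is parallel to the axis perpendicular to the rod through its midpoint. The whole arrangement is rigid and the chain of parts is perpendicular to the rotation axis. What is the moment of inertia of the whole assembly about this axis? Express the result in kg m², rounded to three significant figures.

Thin rod: I_cm = (1/12)ML² = (1/12)(4.84)(0.74)² = 0.22087 kg m²; axis through the centre, so I = 0.22087 kg m².
Thin rod: I_cm = (1/12)ML² = (1/12)(4.59)(0.752)² = 0.21631 kg m²; centre at d = 0.37 + 0.376 = 0.746 m, so I = I_cm + Md² gives I = 0.21631 + (4.59)(0.746)² = 2.7707 kg m².
Thin rod: I_cm = (1/12)ML² = (1/12)(2.49)(0.301)² = 0.0188 kg m²; centre at d = 0.37 + 0.376 + 0.376 + 0.1505 = 1.2725 m, so I = I_cm + Md² gives I = 0.0188 + (2.49)(1.2725)² = 4.0507 kg m².
Total I = 0.22087 + 2.7707 + 4.0507 = 7.0423 kg m².

7.04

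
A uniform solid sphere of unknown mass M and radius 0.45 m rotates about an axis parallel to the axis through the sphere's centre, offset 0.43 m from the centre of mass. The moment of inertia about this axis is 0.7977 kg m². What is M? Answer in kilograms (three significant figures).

I = I_cm + Md² = (2/5)MR² + Md² = M·[0.4·(0.45)² + (0.43)²] = M·0.2659.
So M = 0.7977 / 0.2659 = 3 kg.

3.00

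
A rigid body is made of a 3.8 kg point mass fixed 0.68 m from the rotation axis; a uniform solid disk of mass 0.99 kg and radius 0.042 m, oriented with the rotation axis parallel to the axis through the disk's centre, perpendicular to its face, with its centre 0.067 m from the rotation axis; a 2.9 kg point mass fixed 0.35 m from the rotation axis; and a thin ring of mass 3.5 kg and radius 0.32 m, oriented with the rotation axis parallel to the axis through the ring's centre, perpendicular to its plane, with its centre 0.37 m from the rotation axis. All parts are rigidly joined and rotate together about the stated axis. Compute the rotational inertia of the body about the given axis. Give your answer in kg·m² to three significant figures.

2.96

Point mass: I_cm = 0; centre at d = 0.68 m, so the parallel axis theorem gives I = 0 + (3.8)(0.68)² = 1.7571 kg·m².
Solid disk: I_cm = (1/2)MR² = (1/2)(0.99)(0.042)² = 0.00087318 kg·m²; centre at d = 0.067 m, so the parallel axis theorem gives I = 0.00087318 + (0.99)(0.067)² = 0.0053173 kg·m².
Point mass: I_cm = 0; centre at d = 0.35 m, so the parallel axis theorem gives I = 0 + (2.9)(0.35)² = 0.35525 kg·m².
Thin ring: I_cm = MR² = (3.5)(0.32)² = 0.3584 kg·m²; centre at d = 0.37 m, so the parallel axis theorem gives I = 0.3584 + (3.5)(0.37)² = 0.83755 kg·m².
Total I = 1.7571 + 0.0053173 + 0.35525 + 0.83755 = 2.9552 kg·m².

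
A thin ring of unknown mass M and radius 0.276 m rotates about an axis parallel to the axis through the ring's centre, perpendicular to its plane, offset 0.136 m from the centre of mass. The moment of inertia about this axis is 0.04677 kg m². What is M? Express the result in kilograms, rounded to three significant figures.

I = I_cm + Md² = MR² + Md² = M·[1·(0.276)² + (0.136)²] = M·0.094672.
So M = 0.04677 / 0.094672 = 0.49402 kg.

0.494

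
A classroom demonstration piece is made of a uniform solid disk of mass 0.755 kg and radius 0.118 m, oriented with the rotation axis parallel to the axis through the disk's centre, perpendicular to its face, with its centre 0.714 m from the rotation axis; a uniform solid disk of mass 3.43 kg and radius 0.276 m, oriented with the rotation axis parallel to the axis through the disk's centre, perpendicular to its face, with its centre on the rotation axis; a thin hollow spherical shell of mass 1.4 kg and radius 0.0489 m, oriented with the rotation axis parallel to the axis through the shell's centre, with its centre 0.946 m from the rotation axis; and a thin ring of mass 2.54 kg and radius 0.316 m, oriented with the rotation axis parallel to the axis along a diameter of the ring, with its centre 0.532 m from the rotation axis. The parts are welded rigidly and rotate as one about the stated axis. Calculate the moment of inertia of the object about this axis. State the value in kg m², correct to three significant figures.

Solid disk: I_cm = (1/2)MR² = (1/2)(0.755)(0.118)² = 0.0052563 kg m²; centre at d = 0.714 m, so the parallel axis theorem gives I = 0.0052563 + (0.755)(0.714)² = 0.39015 kg m².
Solid disk: I_cm = (1/2)MR² = (1/2)(3.43)(0.276)² = 0.13064 kg m²; axis through the centre, so I = 0.13064 kg m².
Spherical shell: I_cm = (2/3)MR² = (2/3)(1.4)(0.0489)² = 0.0022318 kg m²; centre at d = 0.946 m, so the parallel axis theorem gives I = 0.0022318 + (1.4)(0.946)² = 1.2551 kg m².
Thin ring: I_cm = (1/2)MR² = (1/2)(2.54)(0.316)² = 0.12682 kg m²; centre at d = 0.532 m, so the parallel axis theorem gives I = 0.12682 + (2.54)(0.532)² = 0.8457 kg m².
Total I = 0.39015 + 0.13064 + 1.2551 + 0.8457 = 2.6216 kg m².

2.62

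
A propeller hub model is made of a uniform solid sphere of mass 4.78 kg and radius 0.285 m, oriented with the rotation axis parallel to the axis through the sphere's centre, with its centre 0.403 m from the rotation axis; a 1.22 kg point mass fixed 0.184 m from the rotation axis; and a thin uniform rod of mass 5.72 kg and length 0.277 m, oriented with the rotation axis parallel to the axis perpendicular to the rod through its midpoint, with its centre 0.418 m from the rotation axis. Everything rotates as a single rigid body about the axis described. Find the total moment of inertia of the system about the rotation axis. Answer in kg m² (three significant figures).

Solid sphere: I_cm = (2/5)MR² = (2/5)(4.78)(0.285)² = 0.1553 kg m²; centre at d = 0.403 m, so I = I_cm + Md² gives I = 0.1553 + (4.78)(0.403)² = 0.93162 kg m².
Point mass: I_cm = 0; centre at d = 0.184 m, so I = I_cm + Md² gives I = 0 + (1.22)(0.184)² = 0.041304 kg m².
Thin rod: I_cm = (1/12)ML² = (1/12)(5.72)(0.277)² = 0.036574 kg m²; centre at d = 0.418 m, so I = I_cm + Md² gives I = 0.036574 + (5.72)(0.418)² = 1.036 kg m².
Total I = 0.93162 + 0.041304 + 1.036 = 2.0089 kg m².

2.01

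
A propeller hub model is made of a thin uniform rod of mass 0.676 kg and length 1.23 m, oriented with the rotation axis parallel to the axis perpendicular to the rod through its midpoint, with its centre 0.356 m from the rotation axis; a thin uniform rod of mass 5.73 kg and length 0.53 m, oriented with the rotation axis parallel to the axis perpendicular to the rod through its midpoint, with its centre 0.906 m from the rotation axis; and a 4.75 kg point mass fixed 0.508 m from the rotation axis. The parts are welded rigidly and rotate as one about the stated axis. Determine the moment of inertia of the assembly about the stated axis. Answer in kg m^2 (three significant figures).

6.23

Thin rod: I_cm = (1/12)ML² = (1/12)(0.676)(1.23)² = 0.085227 kg m^2; centre at d = 0.356 m, so I = I_cm + Md² gives I = 0.085227 + (0.676)(0.356)² = 0.1709 kg m^2.
Thin rod: I_cm = (1/12)ML² = (1/12)(5.73)(0.53)² = 0.13413 kg m^2; centre at d = 0.906 m, so I = I_cm + Md² gives I = 0.13413 + (5.73)(0.906)² = 4.8375 kg m^2.
Point mass: I_cm = 0; centre at d = 0.508 m, so I = I_cm + Md² gives I = 0 + (4.75)(0.508)² = 1.2258 kg m^2.
Total I = 0.1709 + 4.8375 + 1.2258 = 6.2342 kg m^2.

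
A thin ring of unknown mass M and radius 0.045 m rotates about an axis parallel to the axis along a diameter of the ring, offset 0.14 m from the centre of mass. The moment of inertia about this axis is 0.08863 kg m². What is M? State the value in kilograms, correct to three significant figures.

I = I_cm + Md² = (1/2)MR² + Md² = M·[0.5·(0.045)² + (0.14)²] = M·0.020613.
So M = 0.08863 / 0.020613 = 4.2998 kg.

4.30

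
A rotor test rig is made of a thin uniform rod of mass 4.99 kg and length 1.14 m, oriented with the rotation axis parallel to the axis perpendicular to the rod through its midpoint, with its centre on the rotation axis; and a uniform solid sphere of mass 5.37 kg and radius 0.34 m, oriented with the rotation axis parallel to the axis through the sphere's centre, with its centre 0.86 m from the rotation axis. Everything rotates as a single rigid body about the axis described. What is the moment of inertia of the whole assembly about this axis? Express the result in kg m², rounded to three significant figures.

Thin rod: I_cm = (1/12)ML² = (1/12)(4.99)(1.14)² = 0.54042 kg m²; axis through the centre, so I = 0.54042 kg m².
Solid sphere: I_cm = (2/5)MR² = (2/5)(5.37)(0.34)² = 0.24831 kg m²; centre at d = 0.86 m, so I = I_cm + Md² gives I = 0.24831 + (5.37)(0.86)² = 4.22 kg m².
Total I = 0.54042 + 4.22 = 4.7604 kg m².

4.76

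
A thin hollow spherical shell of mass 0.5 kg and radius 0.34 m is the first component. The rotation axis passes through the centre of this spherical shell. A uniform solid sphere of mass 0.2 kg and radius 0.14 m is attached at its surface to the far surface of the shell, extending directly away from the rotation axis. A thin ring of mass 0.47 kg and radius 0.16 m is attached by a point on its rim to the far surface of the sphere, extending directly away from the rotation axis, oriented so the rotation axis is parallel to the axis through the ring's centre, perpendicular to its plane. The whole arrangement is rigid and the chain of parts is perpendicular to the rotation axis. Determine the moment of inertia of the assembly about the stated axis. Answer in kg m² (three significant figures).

0.384

Spherical shell: I_cm = (2/3)MR² = (2/3)(0.5)(0.34)² = 0.038533 kg m²; axis through the centre, so I = 0.038533 kg m².
Solid sphere: I_cm = (2/5)MR² = (2/5)(0.2)(0.14)² = 0.001568 kg m²; centre at d = 0.34 + 0.14 = 0.48 m, so I = I_cm + Md² gives I = 0.001568 + (0.2)(0.48)² = 0.047648 kg m².
Thin ring: I_cm = MR² = (0.47)(0.16)² = 0.012032 kg m²; centre at d = 0.34 + 0.14 + 0.14 + 0.16 = 0.78 m, so I = I_cm + Md² gives I = 0.012032 + (0.47)(0.78)² = 0.29798 kg m².
Total I = 0.038533 + 0.047648 + 0.29798 = 0.38416 kg m².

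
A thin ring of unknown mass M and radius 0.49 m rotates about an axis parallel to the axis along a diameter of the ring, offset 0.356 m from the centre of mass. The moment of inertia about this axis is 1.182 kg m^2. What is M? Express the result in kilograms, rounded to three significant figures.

4.79

I = I_cm + Md² = (1/2)MR² + Md² = M·[0.5·(0.49)² + (0.356)²] = M·0.24679.
So M = 1.182 / 0.24679 = 4.7896 kg.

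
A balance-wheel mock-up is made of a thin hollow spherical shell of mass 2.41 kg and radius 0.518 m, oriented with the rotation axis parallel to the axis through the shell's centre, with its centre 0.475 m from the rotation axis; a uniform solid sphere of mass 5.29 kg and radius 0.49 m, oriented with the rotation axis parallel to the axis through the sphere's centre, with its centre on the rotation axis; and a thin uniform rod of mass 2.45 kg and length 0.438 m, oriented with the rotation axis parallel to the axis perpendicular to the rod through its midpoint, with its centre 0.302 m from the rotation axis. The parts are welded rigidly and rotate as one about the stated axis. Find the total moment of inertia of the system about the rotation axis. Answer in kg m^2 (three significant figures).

Spherical shell: I_cm = (2/3)MR² = (2/3)(2.41)(0.518)² = 0.43111 kg m^2; centre at d = 0.475 m, so I = I_cm + Md² gives I = 0.43111 + (2.41)(0.475)² = 0.97486 kg m^2.
Solid sphere: I_cm = (2/5)MR² = (2/5)(5.29)(0.49)² = 0.50805 kg m^2; axis through the centre, so I = 0.50805 kg m^2.
Thin rod: I_cm = (1/12)ML² = (1/12)(2.45)(0.438)² = 0.039168 kg m^2; centre at d = 0.302 m, so I = I_cm + Md² gives I = 0.039168 + (2.45)(0.302)² = 0.26262 kg m^2.
Total I = 0.97486 + 0.50805 + 0.26262 = 1.7455 kg m^2.

1.75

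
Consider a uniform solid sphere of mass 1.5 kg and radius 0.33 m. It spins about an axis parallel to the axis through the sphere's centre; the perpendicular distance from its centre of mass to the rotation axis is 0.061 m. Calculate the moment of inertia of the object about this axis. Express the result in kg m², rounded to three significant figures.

I_cm = (2/5)MR² = (2/5)(1.5)(0.33)² = 0.06534 kg m²; centre at d = 0.061 m, so the parallel axis theorem gives I = 0.06534 + (1.5)(0.061)² = 0.070922 kg m².

0.0709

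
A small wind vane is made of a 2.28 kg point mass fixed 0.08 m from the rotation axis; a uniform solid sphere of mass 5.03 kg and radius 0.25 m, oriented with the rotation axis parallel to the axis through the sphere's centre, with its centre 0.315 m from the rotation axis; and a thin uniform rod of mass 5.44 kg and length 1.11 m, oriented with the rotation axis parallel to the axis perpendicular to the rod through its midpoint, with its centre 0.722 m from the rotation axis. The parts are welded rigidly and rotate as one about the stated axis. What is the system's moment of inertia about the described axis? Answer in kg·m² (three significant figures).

Point mass: I_cm = 0; centre at d = 0.08 m, so the parallel axis theorem gives I = 0 + (2.28)(0.08)² = 0.014592 kg·m².
Solid sphere: I_cm = (2/5)MR² = (2/5)(5.03)(0.25)² = 0.12575 kg·m²; centre at d = 0.315 m, so the parallel axis theorem gives I = 0.12575 + (5.03)(0.315)² = 0.62485 kg·m².
Thin rod: I_cm = (1/12)ML² = (1/12)(5.44)(1.11)² = 0.55855 kg·m²; centre at d = 0.722 m, so the parallel axis theorem gives I = 0.55855 + (5.44)(0.722)² = 3.3943 kg·m².
Total I = 0.014592 + 0.62485 + 3.3943 = 4.0338 kg·m².

4.03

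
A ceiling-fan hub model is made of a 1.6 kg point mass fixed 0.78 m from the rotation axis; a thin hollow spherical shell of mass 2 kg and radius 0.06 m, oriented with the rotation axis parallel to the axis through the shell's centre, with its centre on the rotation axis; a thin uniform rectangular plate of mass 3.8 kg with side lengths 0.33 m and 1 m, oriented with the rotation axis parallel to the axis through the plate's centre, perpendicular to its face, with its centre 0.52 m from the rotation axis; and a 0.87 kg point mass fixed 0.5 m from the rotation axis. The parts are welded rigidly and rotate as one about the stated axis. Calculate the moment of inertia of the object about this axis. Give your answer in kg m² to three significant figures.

2.57

Point mass: I_cm = 0; centre at d = 0.78 m, so I = I_cm + Md² gives I = 0 + (1.6)(0.78)² = 0.97344 kg m².
Spherical shell: I_cm = (2/3)MR² = (2/3)(2)(0.06)² = 0.0048 kg m²; axis through the centre, so I = 0.0048 kg m².
Rectangular plate: I_cm = (1/12)M(a²+b²) = (1/12)(3.8)[(0.33)² + (1)²] = 0.35115 kg m²; centre at d = 0.52 m, so I = I_cm + Md² gives I = 0.35115 + (3.8)(0.52)² = 1.3787 kg m².
Point mass: I_cm = 0; centre at d = 0.5 m, so I = I_cm + Md² gives I = 0 + (0.87)(0.5)² = 0.2175 kg m².
Total I = 0.97344 + 0.0048 + 1.3787 + 0.2175 = 2.5744 kg m².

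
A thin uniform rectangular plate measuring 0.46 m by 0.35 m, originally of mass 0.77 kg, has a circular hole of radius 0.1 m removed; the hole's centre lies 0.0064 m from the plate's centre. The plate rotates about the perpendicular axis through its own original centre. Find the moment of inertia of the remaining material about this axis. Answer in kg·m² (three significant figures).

Unpierced body about its centre: I₀ = (1/12)M(a²+b²) = (1/12)(0.77)[(0.46)² + (0.35)²] = 0.021438 kg·m².
The removed disk has mass m = M·πr²/(ab) = (0.77)·π(0.1)²/(0.46·0.35) = 0.15025 kg (same uniform areal density).
Its moment of inertia about the rotation axis (parallel-axis theorem): I_hole = (1/2)mr² + md² = (1/2)(0.15025)(0.1)² + (0.15025)(0.0064)² = 0.0007574 kg·m².
Treating the hole as negative mass, I = I₀ − I_hole = 0.021438 − 0.0007574 = 0.020681 kg·m².

0.0207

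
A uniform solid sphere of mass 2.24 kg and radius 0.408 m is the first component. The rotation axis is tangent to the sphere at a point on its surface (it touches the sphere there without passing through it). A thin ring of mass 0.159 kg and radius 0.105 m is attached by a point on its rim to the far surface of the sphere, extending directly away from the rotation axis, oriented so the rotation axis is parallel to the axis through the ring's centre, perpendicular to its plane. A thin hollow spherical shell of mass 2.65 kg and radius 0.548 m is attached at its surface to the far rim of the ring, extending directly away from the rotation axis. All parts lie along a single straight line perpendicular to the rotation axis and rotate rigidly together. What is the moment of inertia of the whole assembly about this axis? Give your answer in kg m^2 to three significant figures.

Solid sphere: I_cm = (2/5)MR² = (2/5)(2.24)(0.408)² = 0.14915 kg m^2; centre at d = 0.408 m, so the parallel axis theorem gives I = 0.14915 + (2.24)(0.408)² = 0.52203 kg m^2.
Thin ring: I_cm = MR² = (0.159)(0.105)² = 0.001753 kg m^2; centre at d = 0.408 + 0.408 + 0.105 = 0.921 m, so the parallel axis theorem gives I = 0.001753 + (0.159)(0.921)² = 0.13662 kg m^2.
Spherical shell: I_cm = (2/3)MR² = (2/3)(2.65)(0.548)² = 0.53054 kg m^2; centre at d = 0.408 + 0.408 + 0.105 + 0.105 + 0.548 = 1.574 m, so the parallel axis theorem gives I = 0.53054 + (2.65)(1.574)² = 7.0958 kg m^2.
Total I = 0.52203 + 0.13662 + 7.0958 = 7.7545 kg m^2.

7.75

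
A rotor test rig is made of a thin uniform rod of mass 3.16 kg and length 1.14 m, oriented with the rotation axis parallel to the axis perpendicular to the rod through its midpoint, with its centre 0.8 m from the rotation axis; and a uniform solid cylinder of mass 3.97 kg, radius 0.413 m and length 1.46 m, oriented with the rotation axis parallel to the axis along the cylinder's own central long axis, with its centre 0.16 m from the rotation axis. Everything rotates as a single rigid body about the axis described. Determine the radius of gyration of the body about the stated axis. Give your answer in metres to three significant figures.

Thin rod: I_cm = (1/12)ML² = (1/12)(3.16)(1.14)² = 0.34223 kg m²; centre at d = 0.8 m, so I = I_cm + Md² gives I = 0.34223 + (3.16)(0.8)² = 2.3646 kg m².
Solid cylinder: I_cm = (1/2)MR² = (1/2)(3.97)(0.413)² = 0.33858 kg m²; centre at d = 0.16 m, so I = I_cm + Md² gives I = 0.33858 + (3.97)(0.16)² = 0.44021 kg m².
Total I = 2.8048 kg m²; total mass M = 7.13 kg.
k = √(I/M) = √(2.8048/7.13) = 0.6272 m.

0.627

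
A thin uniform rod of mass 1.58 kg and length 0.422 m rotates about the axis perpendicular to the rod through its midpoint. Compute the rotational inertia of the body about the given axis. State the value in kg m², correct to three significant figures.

I_cm = (1/12)ML² = (1/12)(1.58)(0.422)² = 0.023448 kg m²; axis through the centre, so I = 0.023448 kg m².

0.0234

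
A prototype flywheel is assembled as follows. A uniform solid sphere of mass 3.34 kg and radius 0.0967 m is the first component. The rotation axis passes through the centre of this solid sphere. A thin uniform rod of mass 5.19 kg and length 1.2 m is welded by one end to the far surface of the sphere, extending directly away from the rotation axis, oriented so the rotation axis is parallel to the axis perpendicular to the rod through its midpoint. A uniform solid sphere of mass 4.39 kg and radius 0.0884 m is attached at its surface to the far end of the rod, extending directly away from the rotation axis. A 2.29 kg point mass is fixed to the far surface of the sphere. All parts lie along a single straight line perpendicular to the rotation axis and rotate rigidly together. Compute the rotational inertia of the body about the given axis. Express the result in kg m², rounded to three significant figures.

Solid sphere: I_cm = (2/5)MR² = (2/5)(3.34)(0.0967)² = 0.012493 kg m²; axis through the centre, so I = 0.012493 kg m².
Thin rod: I_cm = (1/12)ML² = (1/12)(5.19)(1.2)² = 0.6228 kg m²; centre at d = 0.0967 + 0.6 = 0.6967 m, so the parallel axis theorem gives I = 0.6228 + (5.19)(0.6967)² = 3.142 kg m².
Solid sphere: I_cm = (2/5)MR² = (2/5)(4.39)(0.0884)² = 0.013722 kg m²; centre at d = 0.0967 + 0.6 + 0.6 + 0.0884 = 1.3851 m, so the parallel axis theorem gives I = 0.013722 + (4.39)(1.3851)² = 8.4359 kg m².
Point mass: I_cm = 0; centre at d = 0.0967 + 0.6 + 0.6 + 0.0884 + 0.0884 = 1.4735 m, so the parallel axis theorem gives I = 0 + (2.29)(1.4735)² = 4.9721 kg m².
Total I = 0.012493 + 3.142 + 8.4359 + 4.9721 = 16.562 kg m².

16.6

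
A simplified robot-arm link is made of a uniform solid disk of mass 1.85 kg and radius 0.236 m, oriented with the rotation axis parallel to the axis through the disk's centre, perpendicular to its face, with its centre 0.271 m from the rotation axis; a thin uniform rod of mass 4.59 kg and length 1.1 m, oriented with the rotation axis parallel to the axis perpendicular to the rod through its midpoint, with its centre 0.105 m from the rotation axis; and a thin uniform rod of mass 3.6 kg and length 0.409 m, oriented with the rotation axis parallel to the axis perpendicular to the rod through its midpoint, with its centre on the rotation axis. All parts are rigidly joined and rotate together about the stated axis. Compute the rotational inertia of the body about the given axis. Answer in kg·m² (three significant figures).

0.751

Solid disk: I_cm = (1/2)MR² = (1/2)(1.85)(0.236)² = 0.051519 kg·m²; centre at d = 0.271 m, so the parallel axis theorem gives I = 0.051519 + (1.85)(0.271)² = 0.18738 kg·m².
Thin rod: I_cm = (1/12)ML² = (1/12)(4.59)(1.1)² = 0.46282 kg·m²; centre at d = 0.105 m, so the parallel axis theorem gives I = 0.46282 + (4.59)(0.105)² = 0.51343 kg·m².
Thin rod: I_cm = (1/12)ML² = (1/12)(3.6)(0.409)² = 0.050184 kg·m²; axis through the centre, so I = 0.050184 kg·m².
Total I = 0.18738 + 0.51343 + 0.050184 = 0.751 kg·m².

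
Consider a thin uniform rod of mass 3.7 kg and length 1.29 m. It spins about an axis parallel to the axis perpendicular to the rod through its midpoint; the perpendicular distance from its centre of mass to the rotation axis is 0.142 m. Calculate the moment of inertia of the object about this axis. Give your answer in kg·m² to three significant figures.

0.588

I_cm = (1/12)ML² = (1/12)(3.7)(1.29)² = 0.5131 kg·m²; centre at d = 0.142 m, so I = I_cm + Md² gives I = 0.5131 + (3.7)(0.142)² = 0.5877 kg·m².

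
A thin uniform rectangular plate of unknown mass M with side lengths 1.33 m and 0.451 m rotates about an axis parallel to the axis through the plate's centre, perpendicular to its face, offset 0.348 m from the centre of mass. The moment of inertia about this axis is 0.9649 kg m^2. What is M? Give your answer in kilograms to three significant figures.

3.38

I = I_cm + Md² = (1/12)M(a²+b²) + Md² = M·[0.0833333·[(1.33)² + (0.451)²] + (0.348)²] = M·0.28546.
So M = 0.9649 / 0.28546 = 3.3801 kg.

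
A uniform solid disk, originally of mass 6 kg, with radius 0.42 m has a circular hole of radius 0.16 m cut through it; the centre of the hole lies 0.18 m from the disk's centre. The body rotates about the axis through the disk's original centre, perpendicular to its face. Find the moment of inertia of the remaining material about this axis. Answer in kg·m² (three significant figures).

0.490

Unpierced body about its centre: I₀ = (1/2)MR² = (1/2)(6)(0.42)² = 0.5292 kg·m².
The removed disk has mass m = M·(r/R)² = (6)(0.16/0.42)² = 0.87075 kg (same uniform areal density).
Its moment of inertia about the rotation axis (parallel-axis theorem): I_hole = (1/2)mr² + md² = (1/2)(0.87075)(0.16)² + (0.87075)(0.18)² = 0.039358 kg·m².
Treating the hole as negative mass, I = I₀ − I_hole = 0.5292 − 0.039358 = 0.48984 kg·m².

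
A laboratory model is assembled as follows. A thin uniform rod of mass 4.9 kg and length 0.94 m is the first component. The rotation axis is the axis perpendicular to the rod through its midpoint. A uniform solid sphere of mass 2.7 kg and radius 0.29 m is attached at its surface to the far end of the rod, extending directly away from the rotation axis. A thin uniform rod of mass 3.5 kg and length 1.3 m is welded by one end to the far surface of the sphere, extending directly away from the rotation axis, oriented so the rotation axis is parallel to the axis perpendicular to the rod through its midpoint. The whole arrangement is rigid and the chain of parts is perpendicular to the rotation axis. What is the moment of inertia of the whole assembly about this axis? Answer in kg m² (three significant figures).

12.6

Thin rod: I_cm = (1/12)ML² = (1/12)(4.9)(0.94)² = 0.3608 kg m²; axis through the centre, so I = 0.3608 kg m².
Solid sphere: I_cm = (2/5)MR² = (2/5)(2.7)(0.29)² = 0.090828 kg m²; centre at d = 0.47 + 0.29 = 0.76 m, so I = I_cm + Md² gives I = 0.090828 + (2.7)(0.76)² = 1.6503 kg m².
Thin rod: I_cm = (1/12)ML² = (1/12)(3.5)(1.3)² = 0.49292 kg m²; centre at d = 0.47 + 0.29 + 0.29 + 0.65 = 1.7 m, so I = I_cm + Md² gives I = 0.49292 + (3.5)(1.7)² = 10.608 kg m².
Total I = 0.3608 + 1.6503 + 10.608 = 12.619 kg m².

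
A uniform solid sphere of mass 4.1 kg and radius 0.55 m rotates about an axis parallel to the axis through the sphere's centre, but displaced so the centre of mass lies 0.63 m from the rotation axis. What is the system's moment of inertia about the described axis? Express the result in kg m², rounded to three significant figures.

2.12

I_cm = (2/5)MR² = (2/5)(4.1)(0.55)² = 0.4961 kg m²; centre at d = 0.63 m, so the parallel axis theorem gives I = 0.4961 + (4.1)(0.63)² = 2.1234 kg m².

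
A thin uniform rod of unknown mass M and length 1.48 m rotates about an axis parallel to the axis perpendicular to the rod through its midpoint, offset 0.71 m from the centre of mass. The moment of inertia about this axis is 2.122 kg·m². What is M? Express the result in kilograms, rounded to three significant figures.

I = I_cm + Md² = (1/12)ML² + Md² = M·[0.0833333·(1.48)² + (0.71)²] = M·0.68663.
So M = 2.122 / 0.68663 = 3.0904 kg.

3.09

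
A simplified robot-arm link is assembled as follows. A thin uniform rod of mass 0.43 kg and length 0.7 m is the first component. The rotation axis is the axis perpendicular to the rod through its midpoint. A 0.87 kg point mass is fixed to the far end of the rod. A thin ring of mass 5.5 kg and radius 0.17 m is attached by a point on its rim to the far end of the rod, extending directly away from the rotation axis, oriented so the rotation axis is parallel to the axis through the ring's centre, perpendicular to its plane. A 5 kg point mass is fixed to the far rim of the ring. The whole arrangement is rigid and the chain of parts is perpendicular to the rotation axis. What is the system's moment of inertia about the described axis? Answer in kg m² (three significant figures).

4.15

Thin rod: I_cm = (1/12)ML² = (1/12)(0.43)(0.7)² = 0.017558 kg m²; axis through the centre, so I = 0.017558 kg m².
Point mass: I_cm = 0; centre at d = 0.35 m, so the parallel axis theorem gives I = 0 + (0.87)(0.35)² = 0.10657 kg m².
Thin ring: I_cm = MR² = (5.5)(0.17)² = 0.15895 kg m²; centre at d = 0.35 + 0.17 = 0.52 m, so the parallel axis theorem gives I = 0.15895 + (5.5)(0.52)² = 1.6462 kg m².
Point mass: I_cm = 0; centre at d = 0.35 + 0.17 + 0.17 = 0.69 m, so the parallel axis theorem gives I = 0 + (5)(0.69)² = 2.3805 kg m².
Total I = 0.017558 + 0.10657 + 1.6462 + 2.3805 = 4.1508 kg m².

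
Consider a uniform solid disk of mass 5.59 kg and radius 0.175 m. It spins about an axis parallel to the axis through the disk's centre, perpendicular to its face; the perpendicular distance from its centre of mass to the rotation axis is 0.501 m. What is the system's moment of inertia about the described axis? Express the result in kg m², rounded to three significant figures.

I_cm = (1/2)MR² = (1/2)(5.59)(0.175)² = 0.085597 kg m²; centre at d = 0.501 m, so the parallel axis theorem gives I = 0.085597 + (5.59)(0.501)² = 1.4887 kg m².

1.49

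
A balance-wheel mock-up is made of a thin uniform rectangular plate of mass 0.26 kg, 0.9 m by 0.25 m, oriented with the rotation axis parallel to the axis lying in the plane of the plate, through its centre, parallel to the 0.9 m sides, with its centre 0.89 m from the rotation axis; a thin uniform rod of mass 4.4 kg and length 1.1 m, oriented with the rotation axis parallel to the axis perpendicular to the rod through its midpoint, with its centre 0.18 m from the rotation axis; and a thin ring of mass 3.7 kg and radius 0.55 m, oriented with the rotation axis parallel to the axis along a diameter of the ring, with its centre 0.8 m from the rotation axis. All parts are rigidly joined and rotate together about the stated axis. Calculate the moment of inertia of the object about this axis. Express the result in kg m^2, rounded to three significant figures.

3.72

Rectangular plate: I_cm = (1/12)Mb² = (1/12)(0.26)(0.25)² = 0.0013542 kg m^2; centre at d = 0.89 m, so I = I_cm + Md² gives I = 0.0013542 + (0.26)(0.89)² = 0.2073 kg m^2.
Thin rod: I_cm = (1/12)ML² = (1/12)(4.4)(1.1)² = 0.44367 kg m^2; centre at d = 0.18 m, so I = I_cm + Md² gives I = 0.44367 + (4.4)(0.18)² = 0.58623 kg m^2.
Thin ring: I_cm = (1/2)MR² = (1/2)(3.7)(0.55)² = 0.55963 kg m^2; centre at d = 0.8 m, so I = I_cm + Md² gives I = 0.55963 + (3.7)(0.8)² = 2.9276 kg m^2.
Total I = 0.2073 + 0.58623 + 2.9276 = 3.7212 kg m^2.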